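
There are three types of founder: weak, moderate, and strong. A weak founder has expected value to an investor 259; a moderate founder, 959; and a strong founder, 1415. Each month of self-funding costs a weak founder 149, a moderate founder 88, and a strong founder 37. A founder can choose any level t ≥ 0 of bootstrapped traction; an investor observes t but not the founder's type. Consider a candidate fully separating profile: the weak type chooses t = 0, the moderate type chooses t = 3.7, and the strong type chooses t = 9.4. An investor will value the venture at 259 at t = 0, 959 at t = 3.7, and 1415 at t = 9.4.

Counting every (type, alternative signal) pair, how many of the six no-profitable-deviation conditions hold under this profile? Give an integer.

5

Weak (own payoff 259): to t=3.7 gives 959 − 149×3.7 = 407.7 → profitable ✗; to t=9.4 gives 1415 − 149×9.4 = 14.4 → no gain ✓.
Strong (own payoff 1415 − 37×9.4 = 1067.2): to t=0 gives 259 → no gain ✓; to t=3.7 gives 959 − 37×3.7 = 822.1 → no gain ✓.
Moderate (own payoff 959 − 88×3.7 = 633.4): to t=0 gives 259 → no gain ✓; to t=9.4 gives 1415 − 88×9.4 = 587.8 → no gain ✓.
5 of the 6 constraints hold; not an equilibrium.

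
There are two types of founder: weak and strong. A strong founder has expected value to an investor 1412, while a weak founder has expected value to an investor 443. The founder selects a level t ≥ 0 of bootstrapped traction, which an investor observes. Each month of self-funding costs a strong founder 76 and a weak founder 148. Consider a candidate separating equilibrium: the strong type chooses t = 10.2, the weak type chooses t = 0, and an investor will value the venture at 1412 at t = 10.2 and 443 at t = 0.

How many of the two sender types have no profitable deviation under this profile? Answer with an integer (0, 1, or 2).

Strong type: signal → 1412 − 76 × 10.2 = 636.8; deviate to 0 → 443. IC holds (636.8 ≥ 443).
Weak type: stay at 0 → 443; mimic → 1412 − 148 × 10.2 = -97.6. IC holds (443 ≥ -97.6).
2 of 2 constraints hold, so this is a separating equilibrium.

2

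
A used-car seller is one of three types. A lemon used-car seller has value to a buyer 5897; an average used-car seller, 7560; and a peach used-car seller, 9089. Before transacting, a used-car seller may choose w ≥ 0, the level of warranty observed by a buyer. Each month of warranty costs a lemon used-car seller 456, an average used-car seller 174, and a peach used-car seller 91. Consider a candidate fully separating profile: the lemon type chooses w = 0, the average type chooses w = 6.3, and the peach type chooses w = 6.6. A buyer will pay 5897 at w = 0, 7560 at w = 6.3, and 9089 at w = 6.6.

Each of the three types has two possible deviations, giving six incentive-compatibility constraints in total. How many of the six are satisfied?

Lemon (own payoff 5897): to w=6.3 gives 7560 − 456×6.3 = 4687.2 → no gain ✓; to w=6.6 gives 9089 − 456×6.6 = 6079.4 → profitable ✗.
Average (own payoff 7560 − 174×6.3 = 6463.8): to w=0 gives 5897 → no gain ✓; to w=6.6 gives 9089 − 174×6.6 = 7940.6 → profitable ✗.
Peach (own payoff 9089 − 91×6.6 = 8488.4): to w=0 gives 5897 → no gain ✓; to w=6.3 gives 7560 − 91×6.3 = 6986.7 → no gain ✓.
4 of the 6 constraints hold; not an equilibrium.

4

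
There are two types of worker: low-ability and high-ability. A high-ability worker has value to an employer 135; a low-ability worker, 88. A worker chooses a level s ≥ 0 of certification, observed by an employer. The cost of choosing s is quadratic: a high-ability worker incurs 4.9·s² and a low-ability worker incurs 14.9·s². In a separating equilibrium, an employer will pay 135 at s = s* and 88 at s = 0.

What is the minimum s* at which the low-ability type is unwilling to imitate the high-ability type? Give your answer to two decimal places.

1.78

The low-ability type at s = 0 receives 88; imitating at s* yields 135 − 14.9·s*².
Indifference: 88 = 135 − 14.9·s*², so s*² = (135 − 88) / 14.9 ≈ 3.1544.
s* = √3.1544 ≈ 1.78.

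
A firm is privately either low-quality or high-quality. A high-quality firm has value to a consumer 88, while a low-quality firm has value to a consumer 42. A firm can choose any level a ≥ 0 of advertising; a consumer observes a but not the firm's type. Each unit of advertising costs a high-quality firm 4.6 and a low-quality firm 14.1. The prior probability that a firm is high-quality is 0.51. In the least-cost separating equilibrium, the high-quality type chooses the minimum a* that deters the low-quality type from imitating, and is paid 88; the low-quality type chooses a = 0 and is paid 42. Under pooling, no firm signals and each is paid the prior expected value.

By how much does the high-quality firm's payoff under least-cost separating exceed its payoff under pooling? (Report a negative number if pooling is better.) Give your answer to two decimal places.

7.53

Least-cost separating signal: a* solves 42 = 88 − 14.1·a*, so a* = (88 − 42)/14.1 ≈ 3.2624.
High-quality type's separating payoff: 88 − 4.6 × a* = 88 − 4.6 × (88 − 42)/14.1 = 88 − 211.6/14.1 ≈ 72.9929.
Pooling payoff: 0.51 × 88 + 0.49 × 42 = 65.46.
Difference: 72.9929 − 65.46 = 7.5329, i.e. 7.53 to two decimal places.
The high-quality type prefers to separate.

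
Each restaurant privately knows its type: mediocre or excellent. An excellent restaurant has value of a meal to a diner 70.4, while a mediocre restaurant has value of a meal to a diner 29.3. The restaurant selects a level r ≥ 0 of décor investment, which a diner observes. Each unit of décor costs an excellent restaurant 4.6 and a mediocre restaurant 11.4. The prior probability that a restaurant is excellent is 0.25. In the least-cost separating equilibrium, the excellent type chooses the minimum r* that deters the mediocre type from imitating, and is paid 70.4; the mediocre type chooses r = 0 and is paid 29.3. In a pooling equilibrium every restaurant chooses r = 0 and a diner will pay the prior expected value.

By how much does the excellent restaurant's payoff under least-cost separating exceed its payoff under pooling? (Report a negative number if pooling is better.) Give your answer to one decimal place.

Least-cost separating signal: r* solves 29.3 = 70.4 − 11.4·r*, so r* = (70.4 − 29.3)/11.4 ≈ 3.6053.
Excellent type's separating payoff: 70.4 − 4.6 × r* = 70.4 − 4.6 × (70.4 − 29.3)/11.4 = 70.4 − 189.06/11.4 ≈ 53.816.
Pooling payoff: 0.25 × 70.4 + 0.75 × 29.3 = 39.575.
Difference: 53.816 − 39.575 = 14.241, i.e. 14.2 to one decimal place.
The excellent type prefers to separate.

14.2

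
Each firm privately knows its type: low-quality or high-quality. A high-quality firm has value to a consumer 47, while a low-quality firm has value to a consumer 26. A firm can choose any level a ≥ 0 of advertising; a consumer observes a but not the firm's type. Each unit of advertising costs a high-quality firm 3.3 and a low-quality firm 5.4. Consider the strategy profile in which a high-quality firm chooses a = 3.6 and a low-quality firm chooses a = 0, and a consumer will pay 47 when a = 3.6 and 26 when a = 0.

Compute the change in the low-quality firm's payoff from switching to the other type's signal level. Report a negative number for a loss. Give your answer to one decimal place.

Playing a = 0 the low-quality firm receives 26.
Deviating to a = 3.6 brings payment 47 at cost 5.4 × 3.6 = 19.44, netting 27.56.
Gain from deviating: 27.56 − 26 = 1.56, i.e. 1.6 to one decimal place.
The gain is positive, so the low-quality type's incentive-compatibility constraint is violated — this profile is not a separating equilibrium.

1.6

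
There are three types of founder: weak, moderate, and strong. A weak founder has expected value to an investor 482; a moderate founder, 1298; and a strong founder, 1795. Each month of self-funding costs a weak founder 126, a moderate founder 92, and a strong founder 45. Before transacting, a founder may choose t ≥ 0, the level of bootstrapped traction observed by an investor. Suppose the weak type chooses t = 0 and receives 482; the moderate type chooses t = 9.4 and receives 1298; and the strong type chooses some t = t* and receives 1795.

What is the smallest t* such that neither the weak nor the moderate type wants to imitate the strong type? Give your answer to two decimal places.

Moderate type (on-path payoff 1298 − 92×9.4 = 433.2) won't mimic when 433.2 ≥ 1795 − 92·t*, i.e. t* ≥ 14.80.
Weak type (on-path payoff 482) won't mimic when 482 ≥ 1795 − 126·t*, i.e. t* ≥ 10.42.
Both must hold, so t* = max(10.42, 14.80) = 14.80. The moderate type's constraint binds.

14.80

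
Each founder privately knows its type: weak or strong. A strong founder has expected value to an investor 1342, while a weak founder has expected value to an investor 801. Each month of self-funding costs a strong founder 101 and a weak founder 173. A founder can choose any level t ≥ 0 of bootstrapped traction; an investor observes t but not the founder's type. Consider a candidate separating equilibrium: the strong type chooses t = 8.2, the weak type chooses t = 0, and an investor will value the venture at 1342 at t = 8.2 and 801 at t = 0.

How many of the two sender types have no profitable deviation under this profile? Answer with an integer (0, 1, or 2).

1

Weak type: stay at 0 → 801; mimic → 1342 − 173 × 8.2 = -76.6. IC holds (801 ≥ -76.6).
Strong type: signal → 1342 − 101 × 8.2 = 513.8; deviate to 0 → 801. IC fails (513.8 < 801).
1 of 2 constraints hold, so this profile is not an equilibrium.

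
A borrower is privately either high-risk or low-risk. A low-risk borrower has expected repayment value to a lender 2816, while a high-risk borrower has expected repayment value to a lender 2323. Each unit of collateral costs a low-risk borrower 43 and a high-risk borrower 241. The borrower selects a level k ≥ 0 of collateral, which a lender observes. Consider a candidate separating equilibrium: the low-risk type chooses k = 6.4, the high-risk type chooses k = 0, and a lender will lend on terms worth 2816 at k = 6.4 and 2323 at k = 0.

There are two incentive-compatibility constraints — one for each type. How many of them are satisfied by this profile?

Low-risk type: signal → 2816 − 43 × 6.4 = 2540.8; deviate to 0 → 2323. IC holds (2540.8 ≥ 2323).
High-risk type: stay at 0 → 2323; mimic → 2816 − 241 × 6.4 = 1273.6. IC holds (2323 ≥ 1273.6).
2 of 2 constraints hold, so this is a separating equilibrium.

2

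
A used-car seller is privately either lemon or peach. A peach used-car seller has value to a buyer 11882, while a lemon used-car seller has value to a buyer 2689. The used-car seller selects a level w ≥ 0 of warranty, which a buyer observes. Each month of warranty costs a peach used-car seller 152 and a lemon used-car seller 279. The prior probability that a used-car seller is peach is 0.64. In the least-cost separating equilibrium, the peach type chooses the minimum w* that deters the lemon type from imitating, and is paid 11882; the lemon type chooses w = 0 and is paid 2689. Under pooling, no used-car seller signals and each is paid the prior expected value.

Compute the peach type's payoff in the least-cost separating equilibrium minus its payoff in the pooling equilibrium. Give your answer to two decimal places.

Least-cost separating signal: w* solves 2689 = 11882 − 279·w*, so w* = (11882 − 2689)/279 ≈ 32.9498.
Peach type's separating payoff: 11882 − 152 × w* = 11882 − 152 × (11882 − 2689)/279 = 11882 − 1397336/279 ≈ 6873.6272.
Pooling payoff: 0.64 × 11882 + 0.36 × 2689 = 8572.52.
Difference: 6873.6272 − 8572.52 = -1698.8928, i.e. -1698.89 to two decimal places.
The peach type would prefer the pooling outcome.

-1698.89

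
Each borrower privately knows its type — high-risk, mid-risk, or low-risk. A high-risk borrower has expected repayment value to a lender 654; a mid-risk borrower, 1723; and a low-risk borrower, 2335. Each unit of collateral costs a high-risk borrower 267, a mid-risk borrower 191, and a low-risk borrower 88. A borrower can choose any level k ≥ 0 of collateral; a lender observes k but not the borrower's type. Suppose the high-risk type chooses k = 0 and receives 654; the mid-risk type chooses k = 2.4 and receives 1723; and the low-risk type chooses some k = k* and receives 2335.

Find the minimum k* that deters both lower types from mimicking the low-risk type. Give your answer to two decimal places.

6.30

Mid-risk type (on-path payoff 1723 − 191×2.4 = 1264.6) won't mimic when 1264.6 ≥ 2335 − 191·k*, i.e. k* ≥ 5.60.
High-risk type (on-path payoff 654) won't mimic when 654 ≥ 2335 − 267·k*, i.e. k* ≥ 6.30.
Both must hold, so k* = max(6.30, 5.60) = 6.30. The high-risk type's constraint binds.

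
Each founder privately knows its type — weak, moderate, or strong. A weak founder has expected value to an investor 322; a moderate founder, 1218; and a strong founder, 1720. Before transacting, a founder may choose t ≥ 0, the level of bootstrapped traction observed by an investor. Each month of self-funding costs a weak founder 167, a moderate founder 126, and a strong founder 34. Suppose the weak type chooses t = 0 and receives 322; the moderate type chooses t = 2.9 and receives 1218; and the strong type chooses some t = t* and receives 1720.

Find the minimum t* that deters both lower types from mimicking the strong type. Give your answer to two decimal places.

Weak type (on-path payoff 322) won't mimic when 322 ≥ 1720 − 167·t*, i.e. t* ≥ 8.37.
Moderate type (on-path payoff 1218 − 126×2.9 = 852.6) won't mimic when 852.6 ≥ 1720 − 126·t*, i.e. t* ≥ 6.88.
Both must hold, so t* = max(8.37, 6.88) = 8.37. The weak type's constraint binds.

8.37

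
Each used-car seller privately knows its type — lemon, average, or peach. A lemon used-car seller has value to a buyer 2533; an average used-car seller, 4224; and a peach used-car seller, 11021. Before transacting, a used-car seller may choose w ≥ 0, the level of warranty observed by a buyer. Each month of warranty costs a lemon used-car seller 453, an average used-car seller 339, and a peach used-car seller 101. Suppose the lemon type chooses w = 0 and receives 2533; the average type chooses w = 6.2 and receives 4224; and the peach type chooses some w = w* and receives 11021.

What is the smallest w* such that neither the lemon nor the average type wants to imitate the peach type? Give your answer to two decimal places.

Average type (on-path payoff 4224 − 339×6.2 = 2122.2) won't mimic when 2122.2 ≥ 11021 − 339·w*, i.e. w* ≥ 26.25.
Lemon type (on-path payoff 2533) won't mimic when 2533 ≥ 11021 − 453·w*, i.e. w* ≥ 18.74.
Both must hold, so w* = max(18.74, 26.25) = 26.25. The average type's constraint binds.

26.25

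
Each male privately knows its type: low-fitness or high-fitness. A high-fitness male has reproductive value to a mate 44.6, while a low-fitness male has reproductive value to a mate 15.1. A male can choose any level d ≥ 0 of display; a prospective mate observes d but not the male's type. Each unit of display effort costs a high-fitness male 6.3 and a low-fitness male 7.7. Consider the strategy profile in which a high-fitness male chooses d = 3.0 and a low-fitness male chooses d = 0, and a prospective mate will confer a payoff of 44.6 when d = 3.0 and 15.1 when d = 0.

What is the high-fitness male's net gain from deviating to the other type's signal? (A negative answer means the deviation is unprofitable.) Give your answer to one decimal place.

-10.6

Playing d = 3.0 the high-fitness male receives 44.6 − 6.3 × 3.0 = 25.7.
Deviating to d = 0 yields 15.1 instead.
Gain from deviating: 15.1 − 25.7 = -10.6.
The gain is negative, so the high-fitness type's incentive-compatibility constraint is satisfied.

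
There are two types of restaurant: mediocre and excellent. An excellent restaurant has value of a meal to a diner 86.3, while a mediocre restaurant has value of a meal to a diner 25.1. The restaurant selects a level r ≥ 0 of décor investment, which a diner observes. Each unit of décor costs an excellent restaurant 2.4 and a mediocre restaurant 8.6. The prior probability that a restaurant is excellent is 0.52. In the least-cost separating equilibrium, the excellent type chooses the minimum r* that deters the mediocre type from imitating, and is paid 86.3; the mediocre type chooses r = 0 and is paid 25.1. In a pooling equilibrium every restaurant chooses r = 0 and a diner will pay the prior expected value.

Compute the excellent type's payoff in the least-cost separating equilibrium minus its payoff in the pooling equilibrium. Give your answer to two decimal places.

Least-cost separating signal: r* solves 25.1 = 86.3 − 8.6·r*, so r* = (86.3 − 25.1)/8.6 ≈ 7.1163.
Excellent type's separating payoff: 86.3 − 2.4 × r* = 86.3 − 2.4 × (86.3 − 25.1)/8.6 = 86.3 − 146.88/8.6 ≈ 69.2209.
Pooling payoff: 0.52 × 86.3 + 0.48 × 25.1 = 56.924.
Difference: 69.2209 − 56.924 = 12.2969, i.e. 12.30 to two decimal places.
The excellent type prefers to separate.

12.30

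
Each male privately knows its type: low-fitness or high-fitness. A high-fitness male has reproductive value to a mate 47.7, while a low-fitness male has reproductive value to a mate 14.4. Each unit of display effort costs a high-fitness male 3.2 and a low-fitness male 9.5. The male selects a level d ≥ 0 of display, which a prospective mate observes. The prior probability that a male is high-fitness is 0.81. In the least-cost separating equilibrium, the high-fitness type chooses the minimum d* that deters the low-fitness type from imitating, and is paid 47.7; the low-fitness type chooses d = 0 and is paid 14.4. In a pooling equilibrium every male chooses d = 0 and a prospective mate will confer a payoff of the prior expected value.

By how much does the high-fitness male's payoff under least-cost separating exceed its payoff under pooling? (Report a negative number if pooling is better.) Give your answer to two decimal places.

Least-cost separating signal: d* solves 14.4 = 47.7 − 9.5·d*, so d* = (47.7 − 14.4)/9.5 ≈ 3.5053.
High-fitness type's separating payoff: 47.7 − 3.2 × d* = 47.7 − 3.2 × (47.7 − 14.4)/9.5 = 47.7 − 106.56/9.5 ≈ 36.4832.
Pooling payoff: 0.81 × 47.7 + 0.19 × 14.4 = 41.373.
Difference: 36.4832 − 41.373 = -4.8898, i.e. -4.89 to two decimal places.
The high-fitness type would prefer the pooling outcome.

-4.89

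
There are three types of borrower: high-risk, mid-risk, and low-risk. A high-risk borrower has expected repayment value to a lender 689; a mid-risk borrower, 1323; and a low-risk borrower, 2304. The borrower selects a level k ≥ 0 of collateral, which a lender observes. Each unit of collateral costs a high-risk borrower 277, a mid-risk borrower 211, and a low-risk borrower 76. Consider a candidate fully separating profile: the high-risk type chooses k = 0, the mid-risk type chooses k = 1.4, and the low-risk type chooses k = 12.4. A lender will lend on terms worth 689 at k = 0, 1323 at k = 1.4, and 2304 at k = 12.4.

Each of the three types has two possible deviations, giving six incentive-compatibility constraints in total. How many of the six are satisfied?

5

Low-risk (own payoff 2304 − 76×12.4 = 1361.6): to k=0 gives 689 → no gain ✓; to k=1.4 gives 1323 − 76×1.4 = 1216.6 → no gain ✓.
High-risk (own payoff 689): to k=1.4 gives 1323 − 277×1.4 = 935.2 → profitable ✗; to k=12.4 gives 2304 − 277×12.4 = -1130.8 → no gain ✓.
Mid-risk (own payoff 1323 − 211×1.4 = 1027.6): to k=0 gives 689 → no gain ✓; to k=12.4 gives 2304 − 211×12.4 = -312.4 → no gain ✓.
5 of the 6 constraints hold; not an equilibrium.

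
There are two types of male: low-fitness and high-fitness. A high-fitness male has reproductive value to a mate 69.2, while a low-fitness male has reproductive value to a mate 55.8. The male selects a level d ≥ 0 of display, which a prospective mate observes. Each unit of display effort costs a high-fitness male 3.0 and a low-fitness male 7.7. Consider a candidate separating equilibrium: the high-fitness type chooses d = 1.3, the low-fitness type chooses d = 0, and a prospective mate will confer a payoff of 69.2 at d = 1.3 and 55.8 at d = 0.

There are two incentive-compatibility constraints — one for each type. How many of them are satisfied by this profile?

High-fitness type: signal → 69.2 − 3.0 × 1.3 = 65.3; deviate to 0 → 55.8. IC holds (65.3 ≥ 55.8).
Low-fitness type: stay at 0 → 55.8; mimic → 69.2 − 7.7 × 1.3 = 59.19. IC fails (55.8 < 59.19).
1 of 2 constraints hold, so this profile is not an equilibrium.

1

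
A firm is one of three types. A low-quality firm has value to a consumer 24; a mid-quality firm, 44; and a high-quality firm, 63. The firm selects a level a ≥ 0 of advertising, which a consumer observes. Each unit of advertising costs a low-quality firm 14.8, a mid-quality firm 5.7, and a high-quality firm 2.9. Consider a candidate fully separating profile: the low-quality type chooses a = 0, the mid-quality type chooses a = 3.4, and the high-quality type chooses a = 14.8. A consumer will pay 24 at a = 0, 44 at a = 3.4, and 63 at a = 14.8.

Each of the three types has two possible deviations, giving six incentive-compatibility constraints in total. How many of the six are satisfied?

4

Mid-quality (own payoff 44 − 5.7×3.4 = 24.62): to a=0 gives 24 → no gain ✓; to a=14.8 gives 63 − 5.7×14.8 = -21.36 → no gain ✓.
Low-quality (own payoff 24): to a=3.4 gives 44 − 14.8×3.4 = -6.32 → no gain ✓; to a=14.8 gives 63 − 14.8×14.8 = -156.04 → no gain ✓.
High-quality (own payoff 63 − 2.9×14.8 = 20.08): to a=0 gives 24 → profitable ✗; to a=3.4 gives 44 − 2.9×3.4 = 34.14 → profitable ✗.
4 of the 6 constraints hold; not an equilibrium.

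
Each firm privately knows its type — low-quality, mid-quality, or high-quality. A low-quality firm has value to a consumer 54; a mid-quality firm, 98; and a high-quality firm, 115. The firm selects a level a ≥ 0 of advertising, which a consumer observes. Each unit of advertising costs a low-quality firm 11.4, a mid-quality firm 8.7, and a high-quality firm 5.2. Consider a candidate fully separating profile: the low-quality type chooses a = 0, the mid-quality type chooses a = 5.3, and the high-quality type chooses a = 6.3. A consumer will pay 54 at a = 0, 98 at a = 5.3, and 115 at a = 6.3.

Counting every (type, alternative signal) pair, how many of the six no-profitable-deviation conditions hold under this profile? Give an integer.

High-quality (own payoff 115 − 5.2×6.3 = 82.24): to a=0 gives 54 → no gain ✓; to a=5.3 gives 98 − 5.2×5.3 = 70.44 → no gain ✓.
Mid-quality (own payoff 98 − 8.7×5.3 = 51.89): to a=0 gives 54 → profitable ✗; to a=6.3 gives 115 − 8.7×6.3 = 60.19 → profitable ✗.
Low-quality (own payoff 54): to a=5.3 gives 98 − 11.4×5.3 = 37.58 → no gain ✓; to a=6.3 gives 115 − 11.4×6.3 = 43.18 → no gain ✓.
4 of the 6 constraints hold; not an equilibrium.

4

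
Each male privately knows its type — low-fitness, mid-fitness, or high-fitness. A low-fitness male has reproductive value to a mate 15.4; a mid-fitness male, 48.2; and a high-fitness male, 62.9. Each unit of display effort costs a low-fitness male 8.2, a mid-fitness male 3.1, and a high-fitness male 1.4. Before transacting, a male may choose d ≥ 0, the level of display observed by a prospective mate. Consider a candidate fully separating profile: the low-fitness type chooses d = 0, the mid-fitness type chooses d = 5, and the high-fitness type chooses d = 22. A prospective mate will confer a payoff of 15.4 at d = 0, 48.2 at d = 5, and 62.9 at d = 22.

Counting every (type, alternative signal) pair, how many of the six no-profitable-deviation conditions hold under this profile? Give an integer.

High-fitness (own payoff 62.9 − 1.4×22 = 32.1): to d=0 gives 15.4 → no gain ✓; to d=5 gives 48.2 − 1.4×5 = 41.2 → profitable ✗.
Mid-fitness (own payoff 48.2 − 3.1×5 = 32.7): to d=0 gives 15.4 → no gain ✓; to d=22 gives 62.9 − 3.1×22 = -5.3 → no gain ✓.
Low-fitness (own payoff 15.4): to d=5 gives 48.2 − 8.2×5 = 7.2 → no gain ✓; to d=22 gives 62.9 − 8.2×22 = -117.5 → no gain ✓.
5 of the 6 constraints hold; not an equilibrium.

5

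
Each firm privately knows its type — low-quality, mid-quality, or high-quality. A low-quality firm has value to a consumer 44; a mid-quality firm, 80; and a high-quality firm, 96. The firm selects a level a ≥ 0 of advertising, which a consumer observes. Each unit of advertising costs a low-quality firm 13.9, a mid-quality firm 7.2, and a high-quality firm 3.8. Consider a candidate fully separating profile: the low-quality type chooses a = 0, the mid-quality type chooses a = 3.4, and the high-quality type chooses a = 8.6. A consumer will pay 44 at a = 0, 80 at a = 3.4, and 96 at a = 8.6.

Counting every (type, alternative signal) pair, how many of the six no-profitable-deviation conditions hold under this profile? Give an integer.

5

Low-quality (own payoff 44): to a=3.4 gives 80 − 13.9×3.4 = 32.74 → no gain ✓; to a=8.6 gives 96 − 13.9×8.6 = -23.54 → no gain ✓.
Mid-quality (own payoff 80 − 7.2×3.4 = 55.52): to a=0 gives 44 → no gain ✓; to a=8.6 gives 96 − 7.2×8.6 = 34.08 → no gain ✓.
High-quality (own payoff 96 − 3.8×8.6 = 63.32): to a=0 gives 44 → no gain ✓; to a=3.4 gives 80 − 3.8×3.4 = 67.08 → profitable ✗.
5 of the 6 constraints hold; not an equilibrium.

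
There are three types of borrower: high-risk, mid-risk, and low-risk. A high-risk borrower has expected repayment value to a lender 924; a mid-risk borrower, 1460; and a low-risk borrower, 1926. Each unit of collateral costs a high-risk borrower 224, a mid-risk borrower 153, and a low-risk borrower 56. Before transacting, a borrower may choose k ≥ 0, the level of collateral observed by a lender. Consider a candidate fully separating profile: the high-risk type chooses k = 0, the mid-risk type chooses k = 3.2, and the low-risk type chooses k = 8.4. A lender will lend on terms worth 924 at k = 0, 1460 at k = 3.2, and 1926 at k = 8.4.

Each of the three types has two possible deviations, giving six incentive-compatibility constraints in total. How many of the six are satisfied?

6

Low-risk (own payoff 1926 − 56×8.4 = 1455.6): to k=0 gives 924 → no gain ✓; to k=3.2 gives 1460 − 56×3.2 = 1280.8 → no gain ✓.
High-risk (own payoff 924): to k=3.2 gives 1460 − 224×3.2 = 743.2 → no gain ✓; to k=8.4 gives 1926 − 224×8.4 = 44.4 → no gain ✓.
Mid-risk (own payoff 1460 − 153×3.2 = 970.4): to k=0 gives 924 → no gain ✓; to k=8.4 gives 1926 − 153×8.4 = 640.8 → no gain ✓.
6 of the 6 constraints hold; this profile is a separating equilibrium.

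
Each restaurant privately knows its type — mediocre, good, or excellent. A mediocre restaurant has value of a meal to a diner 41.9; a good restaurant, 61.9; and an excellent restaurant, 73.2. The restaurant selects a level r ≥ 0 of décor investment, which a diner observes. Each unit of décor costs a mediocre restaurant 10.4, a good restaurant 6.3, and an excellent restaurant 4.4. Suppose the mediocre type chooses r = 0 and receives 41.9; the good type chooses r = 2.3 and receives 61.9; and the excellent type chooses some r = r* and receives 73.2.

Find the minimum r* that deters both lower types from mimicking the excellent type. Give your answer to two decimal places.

4.09

Good type (on-path payoff 61.9 − 6.3×2.3 = 47.41) won't mimic when 47.41 ≥ 73.2 − 6.3·r*, i.e. r* ≥ 4.09.
Mediocre type (on-path payoff 41.9) won't mimic when 41.9 ≥ 73.2 − 10.4·r*, i.e. r* ≥ 3.01.
Both must hold, so r* = max(3.01, 4.09) = 4.09. The good type's constraint binds.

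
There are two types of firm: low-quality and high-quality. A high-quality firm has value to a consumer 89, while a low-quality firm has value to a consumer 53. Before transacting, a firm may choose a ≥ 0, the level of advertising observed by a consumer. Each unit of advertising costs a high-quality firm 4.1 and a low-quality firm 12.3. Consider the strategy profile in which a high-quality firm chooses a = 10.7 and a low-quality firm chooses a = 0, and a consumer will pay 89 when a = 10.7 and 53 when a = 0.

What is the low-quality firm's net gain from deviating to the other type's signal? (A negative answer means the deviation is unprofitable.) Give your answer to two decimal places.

-95.61

Playing a = 0 the low-quality firm receives 53.
Deviating to a = 10.7 brings payment 89 at cost 12.3 × 10.7 = 131.61, netting -42.61.
Gain from deviating: -42.61 − 53 = -95.61.
The gain is negative, so the low-quality type's incentive-compatibility constraint is satisfied.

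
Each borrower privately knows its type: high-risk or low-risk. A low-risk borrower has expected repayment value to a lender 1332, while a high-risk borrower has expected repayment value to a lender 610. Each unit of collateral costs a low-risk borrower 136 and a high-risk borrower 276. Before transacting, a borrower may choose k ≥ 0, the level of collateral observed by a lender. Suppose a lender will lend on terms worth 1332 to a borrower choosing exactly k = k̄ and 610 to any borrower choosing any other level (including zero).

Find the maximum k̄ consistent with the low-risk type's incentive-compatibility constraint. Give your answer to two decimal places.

Choosing k̄ yields the low-risk type 1332 − 136·k̄; choosing zero yields 610.
The low-risk type is indifferent at 1332 − 136·k̄ = 610, i.e. k̄ = (1332 − 610) / 136 ≈ 5.31.
For any k̄ above 5.31 the low-risk type would rather pool at zero, so separation collapses.

5.31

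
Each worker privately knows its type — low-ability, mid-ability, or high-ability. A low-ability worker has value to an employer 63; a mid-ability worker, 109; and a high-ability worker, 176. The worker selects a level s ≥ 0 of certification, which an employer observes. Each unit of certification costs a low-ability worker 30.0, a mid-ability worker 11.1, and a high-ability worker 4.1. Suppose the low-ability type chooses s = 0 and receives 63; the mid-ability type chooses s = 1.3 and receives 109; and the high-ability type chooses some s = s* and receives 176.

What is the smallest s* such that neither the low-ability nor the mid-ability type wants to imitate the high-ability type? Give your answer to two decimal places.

Mid-ability type (on-path payoff 109 − 11.1×1.3 = 94.57) won't mimic when 94.57 ≥ 176 − 11.1·s*, i.e. s* ≥ 7.34.
Low-ability type (on-path payoff 63) won't mimic when 63 ≥ 176 − 30.0·s*, i.e. s* ≥ 3.77.
Both must hold, so s* = max(3.77, 7.34) = 7.34. The mid-ability type's constraint binds.

7.34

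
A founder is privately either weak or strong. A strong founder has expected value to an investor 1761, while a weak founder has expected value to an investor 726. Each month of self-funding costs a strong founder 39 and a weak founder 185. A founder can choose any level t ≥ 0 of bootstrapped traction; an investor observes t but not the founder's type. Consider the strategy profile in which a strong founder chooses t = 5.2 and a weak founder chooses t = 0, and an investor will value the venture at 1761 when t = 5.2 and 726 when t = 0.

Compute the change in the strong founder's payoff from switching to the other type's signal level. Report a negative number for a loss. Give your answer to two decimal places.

-832.20

Playing t = 5.2 the strong founder receives 1761 − 39 × 5.2 = 1558.2.
Deviating to t = 0 yields 726 instead.
Gain from deviating: 726 − 1558.2 = -832.20.
The gain is negative, so the strong type's incentive-compatibility constraint is satisfied.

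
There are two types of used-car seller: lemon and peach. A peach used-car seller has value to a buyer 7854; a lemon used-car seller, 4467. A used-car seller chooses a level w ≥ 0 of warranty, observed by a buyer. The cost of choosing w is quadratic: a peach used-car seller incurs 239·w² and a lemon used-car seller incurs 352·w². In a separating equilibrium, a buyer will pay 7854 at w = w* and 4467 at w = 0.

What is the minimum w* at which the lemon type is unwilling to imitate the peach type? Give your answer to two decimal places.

3.10

The lemon type at w = 0 receives 4467; imitating at w* yields 7854 − 352·w*².
Indifference: 4467 = 7854 − 352·w*², so w*² = (7854 − 4467) / 352 ≈ 9.6222.
w* = √9.6222 ≈ 3.10.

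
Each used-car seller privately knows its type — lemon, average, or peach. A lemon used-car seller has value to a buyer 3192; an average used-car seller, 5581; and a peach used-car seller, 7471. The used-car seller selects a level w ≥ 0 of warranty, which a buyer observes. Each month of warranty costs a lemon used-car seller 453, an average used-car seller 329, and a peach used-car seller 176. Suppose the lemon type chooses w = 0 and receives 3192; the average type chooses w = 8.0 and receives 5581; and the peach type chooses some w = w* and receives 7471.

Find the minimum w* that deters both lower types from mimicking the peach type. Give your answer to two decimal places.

13.74

Average type (on-path payoff 5581 − 329×8.0 = 2949) won't mimic when 2949 ≥ 7471 − 329·w*, i.e. w* ≥ 13.74.
Lemon type (on-path payoff 3192) won't mimic when 3192 ≥ 7471 − 453·w*, i.e. w* ≥ 9.45.
Both must hold, so w* = max(9.45, 13.74) = 13.74. The average type's constraint binds.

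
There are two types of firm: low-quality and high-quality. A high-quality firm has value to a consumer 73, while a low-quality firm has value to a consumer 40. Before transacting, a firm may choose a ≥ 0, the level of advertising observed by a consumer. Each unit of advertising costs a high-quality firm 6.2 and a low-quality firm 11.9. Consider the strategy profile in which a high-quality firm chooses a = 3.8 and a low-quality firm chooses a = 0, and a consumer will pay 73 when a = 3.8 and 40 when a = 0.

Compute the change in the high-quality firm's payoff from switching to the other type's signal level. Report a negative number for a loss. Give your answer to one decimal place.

Playing a = 3.8 the high-quality firm receives 73 − 6.2 × 3.8 = 49.44.
Deviating to a = 0 yields 40 instead.
Gain from deviating: 40 − 49.44 = -9.44, i.e. -9.4 to one decimal place.
The gain is negative, so the high-quality type's incentive-compatibility constraint is satisfied.

-9.4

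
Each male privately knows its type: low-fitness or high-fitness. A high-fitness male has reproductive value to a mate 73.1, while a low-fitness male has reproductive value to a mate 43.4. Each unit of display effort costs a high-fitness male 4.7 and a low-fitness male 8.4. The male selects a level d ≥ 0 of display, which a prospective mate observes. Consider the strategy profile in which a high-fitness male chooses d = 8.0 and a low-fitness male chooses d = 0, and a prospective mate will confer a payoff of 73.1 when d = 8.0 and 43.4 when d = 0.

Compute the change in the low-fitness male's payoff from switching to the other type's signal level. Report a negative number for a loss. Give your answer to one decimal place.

Playing d = 0 the low-fitness male receives 43.4.
Deviating to d = 8.0 brings payment 73.1 at cost 8.4 × 8.0 = 67.2, netting 5.9.
Gain from deviating: 5.9 − 43.4 = -37.5.
The gain is negative, so the low-fitness type's incentive-compatibility constraint is satisfied.

-37.5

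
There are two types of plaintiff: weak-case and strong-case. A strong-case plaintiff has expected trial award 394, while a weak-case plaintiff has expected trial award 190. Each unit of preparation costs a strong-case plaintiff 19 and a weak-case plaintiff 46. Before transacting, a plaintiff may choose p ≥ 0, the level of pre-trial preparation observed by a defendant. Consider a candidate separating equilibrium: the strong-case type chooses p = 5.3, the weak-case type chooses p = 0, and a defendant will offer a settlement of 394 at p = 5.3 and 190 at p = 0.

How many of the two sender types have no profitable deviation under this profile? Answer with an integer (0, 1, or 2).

2

Weak-case type: stay at 0 → 190; mimic → 394 − 46 × 5.3 = 150.2. IC holds (190 ≥ 150.2).
Strong-case type: signal → 394 − 19 × 5.3 = 293.3; deviate to 0 → 190. IC holds (293.3 ≥ 190).
2 of 2 constraints hold, so this is a separating equilibrium.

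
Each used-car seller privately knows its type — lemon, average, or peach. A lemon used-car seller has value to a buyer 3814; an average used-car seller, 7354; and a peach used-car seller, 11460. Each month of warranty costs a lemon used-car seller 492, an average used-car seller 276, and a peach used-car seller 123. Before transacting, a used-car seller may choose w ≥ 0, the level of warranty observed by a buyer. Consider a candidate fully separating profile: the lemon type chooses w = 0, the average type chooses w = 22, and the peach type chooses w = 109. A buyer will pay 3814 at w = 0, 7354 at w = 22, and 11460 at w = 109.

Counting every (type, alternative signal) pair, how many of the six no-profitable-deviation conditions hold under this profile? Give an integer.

3

Peach (own payoff 11460 − 123×109 = -1947): to w=0 gives 3814 → profitable ✗; to w=22 gives 7354 − 123×22 = 4648 → profitable ✗.
Lemon (own payoff 3814): to w=22 gives 7354 − 492×22 = -3470 → no gain ✓; to w=109 gives 11460 − 492×109 = -42168 → no gain ✓.
Average (own payoff 7354 − 276×22 = 1282): to w=0 gives 3814 → profitable ✗; to w=109 gives 11460 − 276×109 = -18624 → no gain ✓.
3 of the 6 constraints hold; not an equilibrium.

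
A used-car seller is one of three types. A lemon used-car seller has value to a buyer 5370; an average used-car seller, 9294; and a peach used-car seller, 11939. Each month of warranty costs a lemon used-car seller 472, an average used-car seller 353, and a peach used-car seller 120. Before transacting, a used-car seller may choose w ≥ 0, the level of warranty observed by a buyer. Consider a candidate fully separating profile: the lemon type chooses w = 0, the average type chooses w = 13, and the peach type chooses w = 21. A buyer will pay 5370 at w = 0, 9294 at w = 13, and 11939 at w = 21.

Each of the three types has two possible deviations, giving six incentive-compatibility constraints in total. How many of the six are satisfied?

Average (own payoff 9294 − 353×13 = 4705): to w=0 gives 5370 → profitable ✗; to w=21 gives 11939 − 353×21 = 4526 → no gain ✓.
Peach (own payoff 11939 − 120×21 = 9419): to w=0 gives 5370 → no gain ✓; to w=13 gives 9294 − 120×13 = 7734 → no gain ✓.
Lemon (own payoff 5370): to w=13 gives 9294 − 472×13 = 3158 → no gain ✓; to w=21 gives 11939 − 472×21 = 2027 → no gain ✓.
5 of the 6 constraints hold; not an equilibrium.

5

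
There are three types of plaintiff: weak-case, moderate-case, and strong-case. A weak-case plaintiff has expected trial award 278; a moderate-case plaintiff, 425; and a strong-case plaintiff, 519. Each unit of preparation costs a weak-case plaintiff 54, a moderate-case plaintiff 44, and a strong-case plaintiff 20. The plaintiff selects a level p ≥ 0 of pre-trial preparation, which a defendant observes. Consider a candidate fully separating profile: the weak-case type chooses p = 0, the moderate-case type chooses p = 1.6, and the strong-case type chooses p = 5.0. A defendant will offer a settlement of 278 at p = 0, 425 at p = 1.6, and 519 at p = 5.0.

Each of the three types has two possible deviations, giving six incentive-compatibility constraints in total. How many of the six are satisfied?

Weak-case (own payoff 278): to p=1.6 gives 425 − 54×1.6 = 338.6 → profitable ✗; to p=5.0 gives 519 − 54×5.0 = 249 → no gain ✓.
Moderate-case (own payoff 425 − 44×1.6 = 354.6): to p=0 gives 278 → no gain ✓; to p=5.0 gives 519 − 44×5.0 = 299 → no gain ✓.
Strong-case (own payoff 519 − 20×5.0 = 419): to p=0 gives 278 → no gain ✓; to p=1.6 gives 425 − 20×1.6 = 393 → no gain ✓.
5 of the 6 constraints hold; not an equilibrium.

5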